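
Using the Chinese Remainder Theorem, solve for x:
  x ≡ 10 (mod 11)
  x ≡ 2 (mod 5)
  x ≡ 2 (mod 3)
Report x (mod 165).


Moduli 11, 5, 3 are pairwise coprime; by CRT there is a unique solution modulo M = 11 · 5 · 3 = 165.
Solve pairwise, accumulating the modulus:
  Start with x ≡ 10 (mod 11).
  Combine with x ≡ 2 (mod 5): since gcd(11, 5) = 1, we get a unique residue mod 55.
    Write x = 10 + 11·t and substitute into x ≡ 2 (mod 5): 11·t ≡ 2 − 10 = -8 (mod 5).
    Reduce coefficients mod 5: 1·t ≡ 2 (mod 5).
    So t ≡ 2 (mod 5).
    Then x = 10 + 11·2 = 32, valid modulo lcm(11, 5) = 55: x ≡ 32 (mod 55).
  Combine with x ≡ 2 (mod 3): since gcd(55, 3) = 1, we get a unique residue mod 165.
    Write x = 32 + 55·t and substitute into x ≡ 2 (mod 3): 55·t ≡ 2 − 32 = -30 (mod 3).
    Reduce coefficients mod 3: 1·t ≡ 0 (mod 3).
    So t ≡ 0 (mod 3).
    Then x = 32 + 55·0 = 32, valid modulo lcm(55, 3) = 165: x ≡ 32 (mod 165).
Verify: 32 mod 11 = 10 ✓, 32 mod 5 = 2 ✓, 32 mod 3 = 2 ✓.

x ≡ 32 (mod 165).


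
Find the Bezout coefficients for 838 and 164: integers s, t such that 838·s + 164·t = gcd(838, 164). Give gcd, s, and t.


Euclidean algorithm on (838, 164) — divide until remainder is 0:
  838 = 5 · 164 + 18
  164 = 9 · 18 + 2
  18 = 9 · 2 + 0
gcd(838, 164) = 2.
Track Bezout coefficients alongside the remainders: start with r₀ = 838 = a·1 + b·0 (s = 1, t = 0) and r₁ = 164 = a·0 + b·1 (s = 0, t = 1); each new remainder r_{k+1} = r_{k-1} − q_k·r_k inherits s_{k+1} = s_{k-1} − q_k·s_k, t_{k+1} = t_{k-1} − q_k·t_k, so r_k = a·s_k + b·t_k at every step:
  q = 5: r = 18, s = 1 − 5·0 = 1, t = 0 − 5·1 = -5  (check: 838·1 + 164·(-5) = 18)
  q = 9: r = 2, s = 0 − 9·1 = -9, t = 1 − 9·(-5) = 46  (check: 838·(-9) + 164·46 = 2)
The row with r = 2 (the gcd) gives the Bezout coefficients s = -9, t = 46.
Result: 838 · (-9) + 164 · (46) = 2.

gcd(838, 164) = 2; s = -9, t = 46 (check: 838·(-9) + 164·46 = 2).


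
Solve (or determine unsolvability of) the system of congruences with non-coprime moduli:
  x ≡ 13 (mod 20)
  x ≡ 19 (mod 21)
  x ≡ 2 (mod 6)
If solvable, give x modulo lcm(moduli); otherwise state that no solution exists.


Moduli 20, 21, 6 are not pairwise coprime, so CRT works modulo lcm(m_i) when all pairwise compatibility conditions hold.
Pairwise compatibility: gcd(m_i, m_j) must divide a_i - a_j for every pair.
Merge one congruence at a time:
  Start: x ≡ 13 (mod 20).
  Combine with x ≡ 19 (mod 21): gcd(20, 21) = 1; 19 - 13 = 6, which IS divisible by 1, so compatible.
    Write x = 13 + 20·t and substitute into x ≡ 19 (mod 21): 20·t ≡ 19 − 13 = 6 (mod 21).
    The inverse of 20 mod 21 is 20 (since 20·20 = 400 = 19·21 + 1), so t ≡ 20·6 = 120 ≡ 15 (mod 21).
    Then x = 13 + 20·15 = 313, valid modulo lcm(20, 21) = 420: x ≡ 313 (mod 420).
  Combine with x ≡ 2 (mod 6): gcd(420, 6) = 6, and 2 - 313 = -311 is NOT divisible by 6.
    ⇒ system is inconsistent (no integer solution).

No solution (the system is inconsistent).


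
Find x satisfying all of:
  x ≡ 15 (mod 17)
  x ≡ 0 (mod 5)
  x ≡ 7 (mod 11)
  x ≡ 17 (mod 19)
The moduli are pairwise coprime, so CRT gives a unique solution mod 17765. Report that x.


Product of moduli M = 17 · 5 · 11 · 19 = 17765.
Merge one congruence at a time:
  Start: x ≡ 15 (mod 17).
  Combine with x ≡ 0 (mod 5); new modulus lcm = 85.
    Write x = 15 + 17·t and substitute into x ≡ 0 (mod 5): 17·t ≡ 0 − 15 = -15 (mod 5).
    Reduce coefficients mod 5: 2·t ≡ 0 (mod 5).
    The inverse of 2 mod 5 is 3 (since 2·3 = 6 = 1·5 + 1), so t ≡ 3·0 = 0 ≡ 0 (mod 5).
    Then x = 15 + 17·0 = 15, valid modulo lcm(17, 5) = 85: x ≡ 15 (mod 85).
  Combine with x ≡ 7 (mod 11); new modulus lcm = 935.
    Write x = 15 + 85·t and substitute into x ≡ 7 (mod 11): 85·t ≡ 7 − 15 = -8 (mod 11).
    Reduce coefficients mod 11: 8·t ≡ 3 (mod 11).
    The inverse of 8 mod 11 is 7 (since 8·7 = 56 = 5·11 + 1), so t ≡ 7·3 = 21 ≡ 10 (mod 11).
    Then x = 15 + 85·10 = 865, valid modulo lcm(85, 11) = 935: x ≡ 865 (mod 935).
  Combine with x ≡ 17 (mod 19); new modulus lcm = 17765.
    Write x = 865 + 935·t and substitute into x ≡ 17 (mod 19): 935·t ≡ 17 − 865 = -848 (mod 19).
    Reduce coefficients mod 19: 4·t ≡ 7 (mod 19).
    The inverse of 4 mod 19 is 5 (since 4·5 = 20 = 1·19 + 1), so t ≡ 5·7 = 35 ≡ 16 (mod 19).
    Then x = 865 + 935·16 = 15825, valid modulo lcm(935, 19) = 17765: x ≡ 15825 (mod 17765).
Verify against each original: 15825 mod 17 = 15, 15825 mod 5 = 0, 15825 mod 11 = 7, 15825 mod 19 = 17.

x ≡ 15825 (mod 17765).


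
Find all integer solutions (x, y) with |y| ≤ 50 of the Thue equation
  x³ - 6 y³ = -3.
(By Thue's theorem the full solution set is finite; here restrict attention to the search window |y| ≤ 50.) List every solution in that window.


The equation is x³ - 6y³ = -3. For fixed y, x³ = 6·y³ − 3, so a solution requires the RHS to be a perfect cube.
Strategy: iterate y from -50 to 50, compute RHS = 6·y³ − 3, and check whether it is a (positive or negative) perfect cube.
Check small values of y:
  y = 0: RHS = -3 is not a perfect cube.
  y = 1: RHS = 3 is not a perfect cube.
  y = -1: RHS = -9 is not a perfect cube.
  y = 2: RHS = 45 is not a perfect cube.
  y = -2: RHS = -51 is not a perfect cube.
  y = 3: RHS = 159 is not a perfect cube.
  y = -3: RHS = -165 is not a perfect cube.
Continuing the search up to |y| = 50 finds no solutions either.
No (x, y) in the scanned range satisfies the equation.

No integer solutions with |y| ≤ 50.


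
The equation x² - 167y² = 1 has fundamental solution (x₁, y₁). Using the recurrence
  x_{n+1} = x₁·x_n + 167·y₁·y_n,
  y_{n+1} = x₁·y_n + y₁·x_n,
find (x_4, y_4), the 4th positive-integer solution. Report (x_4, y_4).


Step 1: Find the fundamental solution (x₁, y₁) of x² - 167y² = 1.
  Expand √167 as a continued fraction. a₀ = ⌊√167⌋ = 12; iterate m_{k+1} = d_k·a_k − m_k, d_{k+1} = (167 − m_{k+1}²)/d_k, a_{k+1} = ⌊(a₀ + m_{k+1})/d_{k+1}⌋ (starting m₀ = 0, d₀ = 1), with convergents p_k = a_k·p_{k-1} + p_{k-2}, q_k = a_k·q_{k-1} + q_{k-2} (p₋₁ = 1, q₋₁ = 0):
  k = 0: a₀ = 12; p₀/q₀ = 12/1; p₀² − 167·q₀² = 144 − 167 = -23.
  k = 1: m = 12, d = 23, a = ⌊(12 + 12)/23⌋ = 1; p/q = (1·12 + 1)/(1·1 + 0) = 13/1; p² − 167·q² = 169 − 167 = 2.
  k = 2: m = 11, d = 2, a = ⌊(12 + 11)/2⌋ = 11; p/q = (11·13 + 12)/(11·1 + 1) = 155/12; p² − 167·q² = 24025 − 24048 = -23.
  k = 3: m = 11, d = 23, a = ⌊(12 + 11)/23⌋ = 1; p/q = (1·155 + 13)/(1·12 + 1) = 168/13; p² − 167·q² = 28224 − 28223 = 1.
  The first convergent with p² − 167·q² = 1 gives the fundamental solution (x₁, y₁) = (168, 13).
Step 2: Apply the recurrence (x_{n+1}, y_{n+1}) = (x₁x_n + 167y₁y_n, x₁y_n + y₁x_n) repeatedly.
  From (x_1, y_1) = (168, 13): x_2 = 168·168 + 167·13·13 = 56447; y_2 = 168·13 + 13·168 = 4368.
  From (x_2, y_2) = (56447, 4368): x_3 = 168·56447 + 167·13·4368 = 18966024; y_3 = 168·4368 + 13·56447 = 1467635.
  From (x_3, y_3) = (18966024, 1467635): x_4 = 168·18966024 + 167·13·1467635 = 6372527617; y_4 = 168·1467635 + 13·18966024 = 493120992.
Step 3: Verify x_4² - 167·y_4² = 40609108229427698689 - 40609108229427698688 = 1 (should be 1). ✓

(x_1, y_1) = (168, 13); (x_4, y_4) = (6372527617, 493120992).


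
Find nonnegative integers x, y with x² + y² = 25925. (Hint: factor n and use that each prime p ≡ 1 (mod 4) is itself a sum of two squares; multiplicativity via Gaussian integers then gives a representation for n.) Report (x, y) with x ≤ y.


Step 1: Factor n = 25925 = 5^2 · 17 · 61.
Step 2: Check the mod-4 condition on each prime factor: 5 ≡ 1 (mod 4), exponent 2; 17 ≡ 1 (mod 4), exponent 1; 61 ≡ 1 (mod 4), exponent 1.
All primes ≡ 3 (mod 4) appear to even exponent (or don't appear), so by the two-squares theorem n IS expressible as a sum of two squares.
Step 3: Build a representation. Group n = k² · m with k = 5 and m = 17 · 61 = 1037 (a product of primes ≡ 1 (mod 4)); a representation of m scales to one of n via (k·x)² + (k·y)² = k²(x² + y²). Each prime p ≡ 1 (mod 4) is itself a sum of two squares; find a² by testing p − a² for a perfect square:
  17: 17 − 1² = 16 = 4² ⇒ 17 = 1² + 4².
  61: 61 − 1² = 60, 61 − 2² = 57, 61 − 3² = 52, 61 − 4² = 45, 61 − 5² = 36 = 6² ⇒ 61 = 5² + 6².
  Combine using the Brahmagupta–Fibonacci identity (a² + b²)(c² + d²) = (ac − bd)² + (ad + bc)² = (ac + bd)² + (ad − bc)²:
  17 · 61 = 1037: from (1² + 4²)(5² + 6²), take (1·5 − 4·6, 1·6 + 4·5) = (5 − 24, 6 + 20) = (-19, 26); dropping signs (only squares matter) gives (19, 26); check 19² + 26² = 361 + 676 = 1037 ✓.
  Scale by k = 5: (5·19, 5·26) = (95, 130).
Step 4: Order so x ≤ y and verify: 95² + 130² = 9025 + 16900 = 25925 = n. ✓

n = 25925 = 95² + 130² (one valid representation with x ≤ y).


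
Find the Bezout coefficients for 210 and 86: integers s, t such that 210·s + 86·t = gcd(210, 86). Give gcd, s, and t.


Euclidean algorithm on (210, 86) — divide until remainder is 0:
  210 = 2 · 86 + 38
  86 = 2 · 38 + 10
  38 = 3 · 10 + 8
  10 = 1 · 8 + 2
  8 = 4 · 2 + 0
gcd(210, 86) = 2.
Track Bezout coefficients alongside the remainders: start with r₀ = 210 = a·1 + b·0 (s = 1, t = 0) and r₁ = 86 = a·0 + b·1 (s = 0, t = 1); each new remainder r_{k+1} = r_{k-1} − q_k·r_k inherits s_{k+1} = s_{k-1} − q_k·s_k, t_{k+1} = t_{k-1} − q_k·t_k, so r_k = a·s_k + b·t_k at every step:
  q = 2: r = 38, s = 1 − 2·0 = 1, t = 0 − 2·1 = -2  (check: 210·1 + 86·(-2) = 38)
  q = 2: r = 10, s = 0 − 2·1 = -2, t = 1 − 2·(-2) = 5  (check: 210·(-2) + 86·5 = 10)
  q = 3: r = 8, s = 1 − 3·(-2) = 7, t = -2 − 3·5 = -17  (check: 210·7 + 86·(-17) = 8)
  q = 1: r = 2, s = -2 − 1·7 = -9, t = 5 − 1·(-17) = 22  (check: 210·(-9) + 86·22 = 2)
The row with r = 2 (the gcd) gives the Bezout coefficients s = -9, t = 22.
Result: 210 · (-9) + 86 · (22) = 2.

gcd(210, 86) = 2; s = -9, t = 22 (check: 210·(-9) + 86·22 = 2).


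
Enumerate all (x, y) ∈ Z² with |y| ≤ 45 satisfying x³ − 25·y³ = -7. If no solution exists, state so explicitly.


The equation is x³ - 25y³ = -7. For fixed y, x³ = 25·y³ − 7, so a solution requires the RHS to be a perfect cube.
Strategy: iterate y from -45 to 45, compute RHS = 25·y³ − 7, and check whether it is a (positive or negative) perfect cube.
Check small values of y:
  y = 0: RHS = -7 is not a perfect cube.
  y = 1: RHS = 18 is not a perfect cube.
  y = -1: RHS = -32 is not a perfect cube.
  y = 2: RHS = 193 is not a perfect cube.
  y = -2: RHS = -207 is not a perfect cube.
  y = 3: RHS = 668 is not a perfect cube.
  y = -3: RHS = -682 is not a perfect cube.
Continuing the search up to |y| = 45 finds no solutions either.
No (x, y) in the scanned range satisfies the equation.

No integer solutions with |y| ≤ 45.


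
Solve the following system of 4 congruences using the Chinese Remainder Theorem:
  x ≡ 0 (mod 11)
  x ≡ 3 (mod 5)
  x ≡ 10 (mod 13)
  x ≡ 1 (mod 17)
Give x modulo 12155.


Product of moduli M = 11 · 5 · 13 · 17 = 12155.
Merge one congruence at a time:
  Start: x ≡ 0 (mod 11).
  Combine with x ≡ 3 (mod 5); new modulus lcm = 55.
    Write x = 0 + 11·t and substitute into x ≡ 3 (mod 5): 11·t ≡ 3 − 0 = 3 (mod 5).
    Reduce coefficients mod 5: 1·t ≡ 3 (mod 5).
    So t ≡ 3 (mod 5).
    Then x = 0 + 11·3 = 33, valid modulo lcm(11, 5) = 55: x ≡ 33 (mod 55).
  Combine with x ≡ 10 (mod 13); new modulus lcm = 715.
    Write x = 33 + 55·t and substitute into x ≡ 10 (mod 13): 55·t ≡ 10 − 33 = -23 (mod 13).
    Reduce coefficients mod 13: 3·t ≡ 3 (mod 13).
    The inverse of 3 mod 13 is 9 (since 3·9 = 27 = 2·13 + 1), so t ≡ 9·3 = 27 ≡ 1 (mod 13).
    Then x = 33 + 55·1 = 88, valid modulo lcm(55, 13) = 715: x ≡ 88 (mod 715).
  Combine with x ≡ 1 (mod 17); new modulus lcm = 12155.
    Write x = 88 + 715·t and substitute into x ≡ 1 (mod 17): 715·t ≡ 1 − 88 = -87 (mod 17).
    Reduce coefficients mod 17: 1·t ≡ 15 (mod 17).
    So t ≡ 15 (mod 17).
    Then x = 88 + 715·15 = 10813, valid modulo lcm(715, 17) = 12155: x ≡ 10813 (mod 12155).
Verify against each original: 10813 mod 11 = 0, 10813 mod 5 = 3, 10813 mod 13 = 10, 10813 mod 17 = 1.

x ≡ 10813 (mod 12155).


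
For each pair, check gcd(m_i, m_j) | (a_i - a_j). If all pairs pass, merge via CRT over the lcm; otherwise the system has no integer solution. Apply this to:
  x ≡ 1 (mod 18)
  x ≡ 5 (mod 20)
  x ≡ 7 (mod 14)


Moduli 18, 20, 14 are not pairwise coprime, so CRT works modulo lcm(m_i) when all pairwise compatibility conditions hold.
Pairwise compatibility: gcd(m_i, m_j) must divide a_i - a_j for every pair.
Merge one congruence at a time:
  Start: x ≡ 1 (mod 18).
  Combine with x ≡ 5 (mod 20): gcd(18, 20) = 2; 5 - 1 = 4, which IS divisible by 2, so compatible.
    Write x = 1 + 18·t and substitute into x ≡ 5 (mod 20): 18·t ≡ 5 − 1 = 4 (mod 20).
    Divide the congruence (and modulus) by g = 2: 9·t ≡ 2 (mod 10).
    The inverse of 9 mod 10 is 9 (since 9·9 = 81 = 8·10 + 1), so t ≡ 9·2 = 18 ≡ 8 (mod 10).
    Then x = 1 + 18·8 = 145, valid modulo lcm(18, 20) = 180: x ≡ 145 (mod 180).
  Combine with x ≡ 7 (mod 14): gcd(180, 14) = 2; 7 - 145 = -138, which IS divisible by 2, so compatible.
    Write x = 145 + 180·t and substitute into x ≡ 7 (mod 14): 180·t ≡ 7 − 145 = -138 (mod 14).
    Divide the congruence (and modulus) by g = 2: 90·t ≡ -69 (mod 7).
    Reduce coefficients mod 7: 6·t ≡ 1 (mod 7).
    The inverse of 6 mod 7 is 6 (since 6·6 = 36 = 5·7 + 1), so t ≡ 6·1 = 6 ≡ 6 (mod 7).
    Then x = 145 + 180·6 = 1225, valid modulo lcm(180, 14) = 1260: x ≡ 1225 (mod 1260).
Verify: 1225 mod 18 = 1, 1225 mod 20 = 5, 1225 mod 14 = 7.

x ≡ 1225 (mod 1260).


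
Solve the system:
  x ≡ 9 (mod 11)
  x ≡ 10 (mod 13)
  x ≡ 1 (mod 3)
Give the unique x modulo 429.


Moduli 11, 13, 3 are pairwise coprime; by CRT there is a unique solution modulo M = 11 · 13 · 3 = 429.
Solve pairwise, accumulating the modulus:
  Start with x ≡ 9 (mod 11).
  Combine with x ≡ 10 (mod 13): since gcd(11, 13) = 1, we get a unique residue mod 143.
    Write x = 9 + 11·t and substitute into x ≡ 10 (mod 13): 11·t ≡ 10 − 9 = 1 (mod 13).
    The inverse of 11 mod 13 is 6 (since 11·6 = 66 = 5·13 + 1), so t ≡ 6·1 = 6 ≡ 6 (mod 13).
    Then x = 9 + 11·6 = 75, valid modulo lcm(11, 13) = 143: x ≡ 75 (mod 143).
  Combine with x ≡ 1 (mod 3): since gcd(143, 3) = 1, we get a unique residue mod 429.
    Write x = 75 + 143·t and substitute into x ≡ 1 (mod 3): 143·t ≡ 1 − 75 = -74 (mod 3).
    Reduce coefficients mod 3: 2·t ≡ 1 (mod 3).
    The inverse of 2 mod 3 is 2 (since 2·2 = 4 = 1·3 + 1), so t ≡ 2·1 = 2 ≡ 2 (mod 3).
    Then x = 75 + 143·2 = 361, valid modulo lcm(143, 3) = 429: x ≡ 361 (mod 429).
Verify: 361 mod 11 = 9 ✓, 361 mod 13 = 10 ✓, 361 mod 3 = 1 ✓.

x ≡ 361 (mod 429).


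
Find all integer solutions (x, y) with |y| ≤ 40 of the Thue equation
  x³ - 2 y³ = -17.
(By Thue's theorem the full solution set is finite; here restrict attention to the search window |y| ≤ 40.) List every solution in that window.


The equation is x³ - 2y³ = -17. For fixed y, x³ = 2·y³ − 17, so a solution requires the RHS to be a perfect cube.
Strategy: iterate y from -40 to 40, compute RHS = 2·y³ − 17, and check whether it is a (positive or negative) perfect cube.
Check small values of y:
  y = 0: RHS = -17 is not a perfect cube.
  y = 1: RHS = -15 is not a perfect cube.
  y = -1: RHS = -19 is not a perfect cube.
  y = 2: RHS = -1 = (-1)³ ⇒ x = -1 works.
  y = -2: RHS = -33 is not a perfect cube.
  y = 3: RHS = 37 is not a perfect cube.
  y = -3: RHS = -71 is not a perfect cube.
Continuing the search up to |y| = 40 finds no further solutions beyond those listed.
Collected solutions: (-1, 2).

Solutions (with |y| ≤ 40): (-1, 2).


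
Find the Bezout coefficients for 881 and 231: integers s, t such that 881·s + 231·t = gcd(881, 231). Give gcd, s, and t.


Euclidean algorithm on (881, 231) — divide until remainder is 0:
  881 = 3 · 231 + 188
  231 = 1 · 188 + 43
  188 = 4 · 43 + 16
  43 = 2 · 16 + 11
  16 = 1 · 11 + 5
  11 = 2 · 5 + 1
  5 = 5 · 1 + 0
gcd(881, 231) = 1.
Track Bezout coefficients alongside the remainders: start with r₀ = 881 = a·1 + b·0 (s = 1, t = 0) and r₁ = 231 = a·0 + b·1 (s = 0, t = 1); each new remainder r_{k+1} = r_{k-1} − q_k·r_k inherits s_{k+1} = s_{k-1} − q_k·s_k, t_{k+1} = t_{k-1} − q_k·t_k, so r_k = a·s_k + b·t_k at every step:
  q = 3: r = 188, s = 1 − 3·0 = 1, t = 0 − 3·1 = -3  (check: 881·1 + 231·(-3) = 188)
  q = 1: r = 43, s = 0 − 1·1 = -1, t = 1 − 1·(-3) = 4  (check: 881·(-1) + 231·4 = 43)
  q = 4: r = 16, s = 1 − 4·(-1) = 5, t = -3 − 4·4 = -19  (check: 881·5 + 231·(-19) = 16)
  q = 2: r = 11, s = -1 − 2·5 = -11, t = 4 − 2·(-19) = 42  (check: 881·(-11) + 231·42 = 11)
  q = 1: r = 5, s = 5 − 1·(-11) = 16, t = -19 − 1·42 = -61  (check: 881·16 + 231·(-61) = 5)
  q = 2: r = 1, s = -11 − 2·16 = -43, t = 42 − 2·(-61) = 164  (check: 881·(-43) + 231·164 = 1)
The row with r = 1 (the gcd) gives the Bezout coefficients s = -43, t = 164.
Result: 881 · (-43) + 231 · (164) = 1.

gcd(881, 231) = 1; s = -43, t = 164 (check: 881·(-43) + 231·164 = 1).


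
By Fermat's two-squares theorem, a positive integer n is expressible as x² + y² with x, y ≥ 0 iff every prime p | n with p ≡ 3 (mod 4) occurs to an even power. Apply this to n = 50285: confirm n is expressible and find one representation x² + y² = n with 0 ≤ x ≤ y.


Step 1: Factor n = 50285 = 5 · 89 · 113.
Step 2: Check the mod-4 condition on each prime factor: 5 ≡ 1 (mod 4), exponent 1; 89 ≡ 1 (mod 4), exponent 1; 113 ≡ 1 (mod 4), exponent 1.
All primes ≡ 3 (mod 4) appear to even exponent (or don't appear), so by the two-squares theorem n IS expressible as a sum of two squares.
Step 3: Build a representation. Here n = 5 · 89 · 113 is a product of primes ≡ 1 (mod 4). Each prime p ≡ 1 (mod 4) is itself a sum of two squares; find a² by testing p − a² for a perfect square:
  5: 5 − 1² = 4 = 2² ⇒ 5 = 1² + 2².
  89: 89 − 1² = 88, 89 − 2² = 85, 89 − 3² = 80, 89 − 4² = 73, 89 − 5² = 64 = 8² ⇒ 89 = 5² + 8².
  113: 113 − 1² = 112, 113 − 2² = 109, 113 − 3² = 104, 113 − 4² = 97, 113 − 5² = 88, 113 − 6² = 77, 113 − 7² = 64 = 8² ⇒ 113 = 7² + 8².
  Combine using the Brahmagupta–Fibonacci identity (a² + b²)(c² + d²) = (ac − bd)² + (ad + bc)² = (ac + bd)² + (ad − bc)²:
  5 · 89 = 445: from (1² + 2²)(5² + 8²), take (1·5 − 2·8, 1·8 + 2·5) = (5 − 16, 8 + 10) = (-11, 18); dropping signs (only squares matter) gives (11, 18); check 11² + 18² = 121 + 324 = 445 ✓.
  445 · 113 = 50285: from (11² + 18²)(7² + 8²), take (11·7 − 18·8, 11·8 + 18·7) = (77 − 144, 88 + 126) = (-67, 214); dropping signs (only squares matter) gives (67, 214); check 67² + 214² = 4489 + 45796 = 50285 ✓.
Step 4: Order so x ≤ y and verify: 67² + 214² = 4489 + 45796 = 50285 = n. ✓

n = 50285 = 67² + 214² (one valid representation with x ≤ y).


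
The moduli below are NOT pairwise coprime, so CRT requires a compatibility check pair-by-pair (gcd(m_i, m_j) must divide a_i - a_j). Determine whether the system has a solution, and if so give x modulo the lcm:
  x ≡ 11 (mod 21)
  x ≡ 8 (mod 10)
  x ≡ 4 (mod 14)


Moduli 21, 10, 14 are not pairwise coprime, so CRT works modulo lcm(m_i) when all pairwise compatibility conditions hold.
Pairwise compatibility: gcd(m_i, m_j) must divide a_i - a_j for every pair.
Merge one congruence at a time:
  Start: x ≡ 11 (mod 21).
  Combine with x ≡ 8 (mod 10): gcd(21, 10) = 1; 8 - 11 = -3, which IS divisible by 1, so compatible.
    Write x = 11 + 21·t and substitute into x ≡ 8 (mod 10): 21·t ≡ 8 − 11 = -3 (mod 10).
    Reduce coefficients mod 10: 1·t ≡ 7 (mod 10).
    So t ≡ 7 (mod 10).
    Then x = 11 + 21·7 = 158, valid modulo lcm(21, 10) = 210: x ≡ 158 (mod 210).
  Combine with x ≡ 4 (mod 14): gcd(210, 14) = 14; 4 - 158 = -154, which IS divisible by 14, so compatible.
    Write x = 158 + 210·t and substitute into x ≡ 4 (mod 14): 210·t ≡ 4 − 158 = -154 (mod 14).
    Divide the congruence (and modulus) by g = 14: 15·t ≡ -11 (mod 1).
    Modulo 1 every t works; take t = 0.
    Then x = 158 + 210·0 = 158, valid modulo lcm(210, 14) = 210: x ≡ 158 (mod 210).
Verify: 158 mod 21 = 11, 158 mod 10 = 8, 158 mod 14 = 4.

x ≡ 158 (mod 210).


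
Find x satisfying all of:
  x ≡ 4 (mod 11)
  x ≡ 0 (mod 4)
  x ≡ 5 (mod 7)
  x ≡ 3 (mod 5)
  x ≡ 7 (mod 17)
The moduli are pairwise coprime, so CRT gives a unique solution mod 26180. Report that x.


Product of moduli M = 11 · 4 · 7 · 5 · 17 = 26180.
Merge one congruence at a time:
  Start: x ≡ 4 (mod 11).
  Combine with x ≡ 0 (mod 4); new modulus lcm = 44.
    Write x = 4 + 11·t and substitute into x ≡ 0 (mod 4): 11·t ≡ 0 − 4 = -4 (mod 4).
    Reduce coefficients mod 4: 3·t ≡ 0 (mod 4).
    The inverse of 3 mod 4 is 3 (since 3·3 = 9 = 2·4 + 1), so t ≡ 3·0 = 0 ≡ 0 (mod 4).
    Then x = 4 + 11·0 = 4, valid modulo lcm(11, 4) = 44: x ≡ 4 (mod 44).
  Combine with x ≡ 5 (mod 7); new modulus lcm = 308.
    Write x = 4 + 44·t and substitute into x ≡ 5 (mod 7): 44·t ≡ 5 − 4 = 1 (mod 7).
    Reduce coefficients mod 7: 2·t ≡ 1 (mod 7).
    The inverse of 2 mod 7 is 4 (since 2·4 = 8 = 1·7 + 1), so t ≡ 4·1 = 4 ≡ 4 (mod 7).
    Then x = 4 + 44·4 = 180, valid modulo lcm(44, 7) = 308: x ≡ 180 (mod 308).
  Combine with x ≡ 3 (mod 5); new modulus lcm = 1540.
    Write x = 180 + 308·t and substitute into x ≡ 3 (mod 5): 308·t ≡ 3 − 180 = -177 (mod 5).
    Reduce coefficients mod 5: 3·t ≡ 3 (mod 5).
    The inverse of 3 mod 5 is 2 (since 3·2 = 6 = 1·5 + 1), so t ≡ 2·3 = 6 ≡ 1 (mod 5).
    Then x = 180 + 308·1 = 488, valid modulo lcm(308, 5) = 1540: x ≡ 488 (mod 1540).
  Combine with x ≡ 7 (mod 17); new modulus lcm = 26180.
    Write x = 488 + 1540·t and substitute into x ≡ 7 (mod 17): 1540·t ≡ 7 − 488 = -481 (mod 17).
    Reduce coefficients mod 17: 10·t ≡ 12 (mod 17).
    The inverse of 10 mod 17 is 12 (since 10·12 = 120 = 7·17 + 1), so t ≡ 12·12 = 144 ≡ 8 (mod 17).
    Then x = 488 + 1540·8 = 12808, valid modulo lcm(1540, 17) = 26180: x ≡ 12808 (mod 26180).
Verify against each original: 12808 mod 11 = 4, 12808 mod 4 = 0, 12808 mod 7 = 5, 12808 mod 5 = 3, 12808 mod 17 = 7.

x ≡ 12808 (mod 26180).


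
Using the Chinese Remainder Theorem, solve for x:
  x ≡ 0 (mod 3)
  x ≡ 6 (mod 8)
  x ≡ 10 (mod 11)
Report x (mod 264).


Moduli 3, 8, 11 are pairwise coprime; by CRT there is a unique solution modulo M = 3 · 8 · 11 = 264.
Solve pairwise, accumulating the modulus:
  Start with x ≡ 0 (mod 3).
  Combine with x ≡ 6 (mod 8): since gcd(3, 8) = 1, we get a unique residue mod 24.
    Write x = 0 + 3·t and substitute into x ≡ 6 (mod 8): 3·t ≡ 6 − 0 = 6 (mod 8).
    The inverse of 3 mod 8 is 3 (since 3·3 = 9 = 1·8 + 1), so t ≡ 3·6 = 18 ≡ 2 (mod 8).
    Then x = 0 + 3·2 = 6, valid modulo lcm(3, 8) = 24: x ≡ 6 (mod 24).
  Combine with x ≡ 10 (mod 11): since gcd(24, 11) = 1, we get a unique residue mod 264.
    Write x = 6 + 24·t and substitute into x ≡ 10 (mod 11): 24·t ≡ 10 − 6 = 4 (mod 11).
    Reduce coefficients mod 11: 2·t ≡ 4 (mod 11).
    The inverse of 2 mod 11 is 6 (since 2·6 = 12 = 1·11 + 1), so t ≡ 6·4 = 24 ≡ 2 (mod 11).
    Then x = 6 + 24·2 = 54, valid modulo lcm(24, 11) = 264: x ≡ 54 (mod 264).
Verify: 54 mod 3 = 0 ✓, 54 mod 8 = 6 ✓, 54 mod 11 = 10 ✓.

x ≡ 54 (mod 264).


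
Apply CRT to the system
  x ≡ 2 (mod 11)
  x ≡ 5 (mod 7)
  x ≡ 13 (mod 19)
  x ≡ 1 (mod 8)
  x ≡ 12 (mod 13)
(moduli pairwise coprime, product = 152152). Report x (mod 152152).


Product of moduli M = 11 · 7 · 19 · 8 · 13 = 152152.
Merge one congruence at a time:
  Start: x ≡ 2 (mod 11).
  Combine with x ≡ 5 (mod 7); new modulus lcm = 77.
    Write x = 2 + 11·t and substitute into x ≡ 5 (mod 7): 11·t ≡ 5 − 2 = 3 (mod 7).
    Reduce coefficients mod 7: 4·t ≡ 3 (mod 7).
    The inverse of 4 mod 7 is 2 (since 4·2 = 8 = 1·7 + 1), so t ≡ 2·3 = 6 ≡ 6 (mod 7).
    Then x = 2 + 11·6 = 68, valid modulo lcm(11, 7) = 77: x ≡ 68 (mod 77).
  Combine with x ≡ 13 (mod 19); new modulus lcm = 1463.
    Write x = 68 + 77·t and substitute into x ≡ 13 (mod 19): 77·t ≡ 13 − 68 = -55 (mod 19).
    Reduce coefficients mod 19: 1·t ≡ 2 (mod 19).
    So t ≡ 2 (mod 19).
    Then x = 68 + 77·2 = 222, valid modulo lcm(77, 19) = 1463: x ≡ 222 (mod 1463).
  Combine with x ≡ 1 (mod 8); new modulus lcm = 11704.
    Write x = 222 + 1463·t and substitute into x ≡ 1 (mod 8): 1463·t ≡ 1 − 222 = -221 (mod 8).
    Reduce coefficients mod 8: 7·t ≡ 3 (mod 8).
    The inverse of 7 mod 8 is 7 (since 7·7 = 49 = 6·8 + 1), so t ≡ 7·3 = 21 ≡ 5 (mod 8).
    Then x = 222 + 1463·5 = 7537, valid modulo lcm(1463, 8) = 11704: x ≡ 7537 (mod 11704).
  Combine with x ≡ 12 (mod 13); new modulus lcm = 152152.
    Write x = 7537 + 11704·t and substitute into x ≡ 12 (mod 13): 11704·t ≡ 12 − 7537 = -7525 (mod 13).
    Reduce coefficients mod 13: 4·t ≡ 2 (mod 13).
    The inverse of 4 mod 13 is 10 (since 4·10 = 40 = 3·13 + 1), so t ≡ 10·2 = 20 ≡ 7 (mod 13).
    Then x = 7537 + 11704·7 = 89465, valid modulo lcm(11704, 13) = 152152: x ≡ 89465 (mod 152152).
Verify against each original: 89465 mod 11 = 2, 89465 mod 7 = 5, 89465 mod 19 = 13, 89465 mod 8 = 1, 89465 mod 13 = 12.

x ≡ 89465 (mod 152152).


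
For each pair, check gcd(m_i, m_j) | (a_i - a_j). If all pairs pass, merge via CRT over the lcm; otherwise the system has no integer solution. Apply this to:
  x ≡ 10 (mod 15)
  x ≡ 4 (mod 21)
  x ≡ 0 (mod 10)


Moduli 15, 21, 10 are not pairwise coprime, so CRT works modulo lcm(m_i) when all pairwise compatibility conditions hold.
Pairwise compatibility: gcd(m_i, m_j) must divide a_i - a_j for every pair.
Merge one congruence at a time:
  Start: x ≡ 10 (mod 15).
  Combine with x ≡ 4 (mod 21): gcd(15, 21) = 3; 4 - 10 = -6, which IS divisible by 3, so compatible.
    Write x = 10 + 15·t and substitute into x ≡ 4 (mod 21): 15·t ≡ 4 − 10 = -6 (mod 21).
    Divide the congruence (and modulus) by g = 3: 5·t ≡ -2 (mod 7).
    Reduce coefficients mod 7: 5·t ≡ 5 (mod 7).
    The inverse of 5 mod 7 is 3 (since 5·3 = 15 = 2·7 + 1), so t ≡ 3·5 = 15 ≡ 1 (mod 7).
    Then x = 10 + 15·1 = 25, valid modulo lcm(15, 21) = 105: x ≡ 25 (mod 105).
  Combine with x ≡ 0 (mod 10): gcd(105, 10) = 5; 0 - 25 = -25, which IS divisible by 5, so compatible.
    Write x = 25 + 105·t and substitute into x ≡ 0 (mod 10): 105·t ≡ 0 − 25 = -25 (mod 10).
    Divide the congruence (and modulus) by g = 5: 21·t ≡ -5 (mod 2).
    Reduce coefficients mod 2: 1·t ≡ 1 (mod 2).
    So t ≡ 1 (mod 2).
    Then x = 25 + 105·1 = 130, valid modulo lcm(105, 10) = 210: x ≡ 130 (mod 210).
Verify: 130 mod 15 = 10, 130 mod 21 = 4, 130 mod 10 = 0.

x ≡ 130 (mod 210).


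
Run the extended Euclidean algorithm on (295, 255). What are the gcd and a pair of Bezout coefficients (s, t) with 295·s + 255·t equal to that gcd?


Euclidean algorithm on (295, 255) — divide until remainder is 0:
  295 = 1 · 255 + 40
  255 = 6 · 40 + 15
  40 = 2 · 15 + 10
  15 = 1 · 10 + 5
  10 = 2 · 5 + 0
gcd(295, 255) = 5.
Track Bezout coefficients alongside the remainders: start with r₀ = 295 = a·1 + b·0 (s = 1, t = 0) and r₁ = 255 = a·0 + b·1 (s = 0, t = 1); each new remainder r_{k+1} = r_{k-1} − q_k·r_k inherits s_{k+1} = s_{k-1} − q_k·s_k, t_{k+1} = t_{k-1} − q_k·t_k, so r_k = a·s_k + b·t_k at every step:
  q = 1: r = 40, s = 1 − 1·0 = 1, t = 0 − 1·1 = -1  (check: 295·1 + 255·(-1) = 40)
  q = 6: r = 15, s = 0 − 6·1 = -6, t = 1 − 6·(-1) = 7  (check: 295·(-6) + 255·7 = 15)
  q = 2: r = 10, s = 1 − 2·(-6) = 13, t = -1 − 2·7 = -15  (check: 295·13 + 255·(-15) = 10)
  q = 1: r = 5, s = -6 − 1·13 = -19, t = 7 − 1·(-15) = 22  (check: 295·(-19) + 255·22 = 5)
The row with r = 5 (the gcd) gives the Bezout coefficients s = -19, t = 22.
Result: 295 · (-19) + 255 · (22) = 5.

gcd(295, 255) = 5; s = -19, t = 22 (check: 295·(-19) + 255·22 = 5).


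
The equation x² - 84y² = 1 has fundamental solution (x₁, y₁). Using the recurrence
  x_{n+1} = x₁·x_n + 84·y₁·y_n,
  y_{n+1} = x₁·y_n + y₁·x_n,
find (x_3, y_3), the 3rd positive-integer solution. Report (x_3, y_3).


Step 1: Find the fundamental solution (x₁, y₁) of x² - 84y² = 1.
  Expand √84 as a continued fraction. a₀ = ⌊√84⌋ = 9; iterate m_{k+1} = d_k·a_k − m_k, d_{k+1} = (84 − m_{k+1}²)/d_k, a_{k+1} = ⌊(a₀ + m_{k+1})/d_{k+1}⌋ (starting m₀ = 0, d₀ = 1), with convergents p_k = a_k·p_{k-1} + p_{k-2}, q_k = a_k·q_{k-1} + q_{k-2} (p₋₁ = 1, q₋₁ = 0):
  k = 0: a₀ = 9; p₀/q₀ = 9/1; p₀² − 84·q₀² = 81 − 84 = -3.
  k = 1: m = 9, d = 3, a = ⌊(9 + 9)/3⌋ = 6; p/q = (6·9 + 1)/(6·1 + 0) = 55/6; p² − 84·q² = 3025 − 3024 = 1.
  The first convergent with p² − 84·q² = 1 gives the fundamental solution (x₁, y₁) = (55, 6).
Step 2: Apply the recurrence (x_{n+1}, y_{n+1}) = (x₁x_n + 84y₁y_n, x₁y_n + y₁x_n) repeatedly.
  From (x_1, y_1) = (55, 6): x_2 = 55·55 + 84·6·6 = 6049; y_2 = 55·6 + 6·55 = 660.
  From (x_2, y_2) = (6049, 660): x_3 = 55·6049 + 84·6·660 = 665335; y_3 = 55·660 + 6·6049 = 72594.
Step 3: Verify x_3² - 84·y_3² = 442670662225 - 442670662224 = 1 (should be 1). ✓

(x_1, y_1) = (55, 6); (x_3, y_3) = (665335, 72594).


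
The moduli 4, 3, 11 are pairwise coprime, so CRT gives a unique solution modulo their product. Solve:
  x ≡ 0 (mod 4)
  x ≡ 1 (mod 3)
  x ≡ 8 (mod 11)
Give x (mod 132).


Moduli 4, 3, 11 are pairwise coprime; by CRT there is a unique solution modulo M = 4 · 3 · 11 = 132.
Solve pairwise, accumulating the modulus:
  Start with x ≡ 0 (mod 4).
  Combine with x ≡ 1 (mod 3): since gcd(4, 3) = 1, we get a unique residue mod 12.
    Write x = 0 + 4·t and substitute into x ≡ 1 (mod 3): 4·t ≡ 1 − 0 = 1 (mod 3).
    Reduce coefficients mod 3: 1·t ≡ 1 (mod 3).
    So t ≡ 1 (mod 3).
    Then x = 0 + 4·1 = 4, valid modulo lcm(4, 3) = 12: x ≡ 4 (mod 12).
  Combine with x ≡ 8 (mod 11): since gcd(12, 11) = 1, we get a unique residue mod 132.
    Write x = 4 + 12·t and substitute into x ≡ 8 (mod 11): 12·t ≡ 8 − 4 = 4 (mod 11).
    Reduce coefficients mod 11: 1·t ≡ 4 (mod 11).
    So t ≡ 4 (mod 11).
    Then x = 4 + 12·4 = 52, valid modulo lcm(12, 11) = 132: x ≡ 52 (mod 132).
Verify: 52 mod 4 = 0 ✓, 52 mod 3 = 1 ✓, 52 mod 11 = 8 ✓.

x ≡ 52 (mod 132).


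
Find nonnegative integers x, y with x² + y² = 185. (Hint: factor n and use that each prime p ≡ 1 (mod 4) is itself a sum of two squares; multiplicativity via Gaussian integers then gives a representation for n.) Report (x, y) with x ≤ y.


Step 1: Factor n = 185 = 5 · 37.
Step 2: Check the mod-4 condition on each prime factor: 5 ≡ 1 (mod 4), exponent 1; 37 ≡ 1 (mod 4), exponent 1.
All primes ≡ 3 (mod 4) appear to even exponent (or don't appear), so by the two-squares theorem n IS expressible as a sum of two squares.
Step 3: Build a representation. Here n = 5 · 37 is a product of primes ≡ 1 (mod 4). Each prime p ≡ 1 (mod 4) is itself a sum of two squares; find a² by testing p − a² for a perfect square:
  5: 5 − 1² = 4 = 2² ⇒ 5 = 1² + 2².
  37: 37 − 1² = 36 = 6² ⇒ 37 = 1² + 6².
  Combine using the Brahmagupta–Fibonacci identity (a² + b²)(c² + d²) = (ac − bd)² + (ad + bc)² = (ac + bd)² + (ad − bc)²:
  5 · 37 = 185: from (1² + 2²)(1² + 6²), take (1·1 − 2·6, 1·6 + 2·1) = (1 − 12, 6 + 2) = (-11, 8); dropping signs (only squares matter) gives (11, 8); check 11² + 8² = 121 + 64 = 185 ✓.
Step 4: Order so x ≤ y and verify: 8² + 11² = 64 + 121 = 185 = n. ✓

n = 185 = 8² + 11² (one valid representation with x ≤ y).


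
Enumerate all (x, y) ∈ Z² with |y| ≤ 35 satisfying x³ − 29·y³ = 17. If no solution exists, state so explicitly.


The equation is x³ - 29y³ = 17. For fixed y, x³ = 29·y³ + 17, so a solution requires the RHS to be a perfect cube.
Strategy: iterate y from -35 to 35, compute RHS = 29·y³ + 17, and check whether it is a (positive or negative) perfect cube.
Check small values of y:
  y = 0: RHS = 17 is not a perfect cube.
  y = 1: RHS = 46 is not a perfect cube.
  y = -1: RHS = -12 is not a perfect cube.
  y = 2: RHS = 249 is not a perfect cube.
  y = -2: RHS = -215 is not a perfect cube.
  y = 3: RHS = 800 is not a perfect cube.
  y = -3: RHS = -766 is not a perfect cube.
Continuing the search up to |y| = 35 finds no solutions either.
No (x, y) in the scanned range satisfies the equation.

No integer solutions with |y| ≤ 35.


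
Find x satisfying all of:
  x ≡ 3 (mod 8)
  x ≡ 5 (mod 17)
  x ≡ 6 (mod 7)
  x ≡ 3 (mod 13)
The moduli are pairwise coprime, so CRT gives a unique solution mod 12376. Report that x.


Product of moduli M = 8 · 17 · 7 · 13 = 12376.
Merge one congruence at a time:
  Start: x ≡ 3 (mod 8).
  Combine with x ≡ 5 (mod 17); new modulus lcm = 136.
    Write x = 3 + 8·t and substitute into x ≡ 5 (mod 17): 8·t ≡ 5 − 3 = 2 (mod 17).
    The inverse of 8 mod 17 is 15 (since 8·15 = 120 = 7·17 + 1), so t ≡ 15·2 = 30 ≡ 13 (mod 17).
    Then x = 3 + 8·13 = 107, valid modulo lcm(8, 17) = 136: x ≡ 107 (mod 136).
  Combine with x ≡ 6 (mod 7); new modulus lcm = 952.
    Write x = 107 + 136·t and substitute into x ≡ 6 (mod 7): 136·t ≡ 6 − 107 = -101 (mod 7).
    Reduce coefficients mod 7: 3·t ≡ 4 (mod 7).
    The inverse of 3 mod 7 is 5 (since 3·5 = 15 = 2·7 + 1), so t ≡ 5·4 = 20 ≡ 6 (mod 7).
    Then x = 107 + 136·6 = 923, valid modulo lcm(136, 7) = 952: x ≡ 923 (mod 952).
  Combine with x ≡ 3 (mod 13); new modulus lcm = 12376.
    Write x = 923 + 952·t and substitute into x ≡ 3 (mod 13): 952·t ≡ 3 − 923 = -920 (mod 13).
    Reduce coefficients mod 13: 3·t ≡ 3 (mod 13).
    The inverse of 3 mod 13 is 9 (since 3·9 = 27 = 2·13 + 1), so t ≡ 9·3 = 27 ≡ 1 (mod 13).
    Then x = 923 + 952·1 = 1875, valid modulo lcm(952, 13) = 12376: x ≡ 1875 (mod 12376).
Verify against each original: 1875 mod 8 = 3, 1875 mod 17 = 5, 1875 mod 7 = 6, 1875 mod 13 = 3.

x ≡ 1875 (mod 12376).


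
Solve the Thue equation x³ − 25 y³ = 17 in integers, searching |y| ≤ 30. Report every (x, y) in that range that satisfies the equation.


The equation is x³ - 25y³ = 17. For fixed y, x³ = 25·y³ + 17, so a solution requires the RHS to be a perfect cube.
Strategy: iterate y from -30 to 30, compute RHS = 25·y³ + 17, and check whether it is a (positive or negative) perfect cube.
Check small values of y:
  y = 0: RHS = 17 is not a perfect cube.
  y = 1: RHS = 42 is not a perfect cube.
  y = -1: RHS = -8 = (-2)³ ⇒ x = -2 works.
  y = 2: RHS = 217 is not a perfect cube.
  y = -2: RHS = -183 is not a perfect cube.
  y = 3: RHS = 692 is not a perfect cube.
  y = -3: RHS = -658 is not a perfect cube.
Continuing the search up to |y| = 30 finds no further solutions beyond those listed.
Collected solutions: (-2, -1).

Solutions (with |y| ≤ 30): (-2, -1).


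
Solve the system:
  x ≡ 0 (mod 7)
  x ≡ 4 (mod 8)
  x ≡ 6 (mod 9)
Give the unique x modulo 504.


Moduli 7, 8, 9 are pairwise coprime; by CRT there is a unique solution modulo M = 7 · 8 · 9 = 504.
Solve pairwise, accumulating the modulus:
  Start with x ≡ 0 (mod 7).
  Combine with x ≡ 4 (mod 8): since gcd(7, 8) = 1, we get a unique residue mod 56.
    Write x = 0 + 7·t and substitute into x ≡ 4 (mod 8): 7·t ≡ 4 − 0 = 4 (mod 8).
    The inverse of 7 mod 8 is 7 (since 7·7 = 49 = 6·8 + 1), so t ≡ 7·4 = 28 ≡ 4 (mod 8).
    Then x = 0 + 7·4 = 28, valid modulo lcm(7, 8) = 56: x ≡ 28 (mod 56).
  Combine with x ≡ 6 (mod 9): since gcd(56, 9) = 1, we get a unique residue mod 504.
    Write x = 28 + 56·t and substitute into x ≡ 6 (mod 9): 56·t ≡ 6 − 28 = -22 (mod 9).
    Reduce coefficients mod 9: 2·t ≡ 5 (mod 9).
    The inverse of 2 mod 9 is 5 (since 2·5 = 10 = 1·9 + 1), so t ≡ 5·5 = 25 ≡ 7 (mod 9).
    Then x = 28 + 56·7 = 420, valid modulo lcm(56, 9) = 504: x ≡ 420 (mod 504).
Verify: 420 mod 7 = 0 ✓, 420 mod 8 = 4 ✓, 420 mod 9 = 6 ✓.

x ≡ 420 (mod 504).


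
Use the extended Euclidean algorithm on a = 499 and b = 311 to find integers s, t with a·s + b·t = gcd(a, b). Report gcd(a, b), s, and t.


Euclidean algorithm on (499, 311) — divide until remainder is 0:
  499 = 1 · 311 + 188
  311 = 1 · 188 + 123
  188 = 1 · 123 + 65
  123 = 1 · 65 + 58
  65 = 1 · 58 + 7
  58 = 8 · 7 + 2
  7 = 3 · 2 + 1
  2 = 2 · 1 + 0
gcd(499, 311) = 1.
Track Bezout coefficients alongside the remainders: start with r₀ = 499 = a·1 + b·0 (s = 1, t = 0) and r₁ = 311 = a·0 + b·1 (s = 0, t = 1); each new remainder r_{k+1} = r_{k-1} − q_k·r_k inherits s_{k+1} = s_{k-1} − q_k·s_k, t_{k+1} = t_{k-1} − q_k·t_k, so r_k = a·s_k + b·t_k at every step:
  q = 1: r = 188, s = 1 − 1·0 = 1, t = 0 − 1·1 = -1  (check: 499·1 + 311·(-1) = 188)
  q = 1: r = 123, s = 0 − 1·1 = -1, t = 1 − 1·(-1) = 2  (check: 499·(-1) + 311·2 = 123)
  q = 1: r = 65, s = 1 − 1·(-1) = 2, t = -1 − 1·2 = -3  (check: 499·2 + 311·(-3) = 65)
  q = 1: r = 58, s = -1 − 1·2 = -3, t = 2 − 1·(-3) = 5  (check: 499·(-3) + 311·5 = 58)
  q = 1: r = 7, s = 2 − 1·(-3) = 5, t = -3 − 1·5 = -8  (check: 499·5 + 311·(-8) = 7)
  q = 8: r = 2, s = -3 − 8·5 = -43, t = 5 − 8·(-8) = 69  (check: 499·(-43) + 311·69 = 2)
  q = 3: r = 1, s = 5 − 3·(-43) = 134, t = -8 − 3·69 = -215  (check: 499·134 + 311·(-215) = 1)
The row with r = 1 (the gcd) gives the Bezout coefficients s = 134, t = -215.
Result: 499 · (134) + 311 · (-215) = 1.

gcd(499, 311) = 1; s = 134, t = -215 (check: 499·134 + 311·(-215) = 1).


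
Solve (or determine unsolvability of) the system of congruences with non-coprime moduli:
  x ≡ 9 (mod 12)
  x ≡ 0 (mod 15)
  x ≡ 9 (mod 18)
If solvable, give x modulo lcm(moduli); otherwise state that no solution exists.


Moduli 12, 15, 18 are not pairwise coprime, so CRT works modulo lcm(m_i) when all pairwise compatibility conditions hold.
Pairwise compatibility: gcd(m_i, m_j) must divide a_i - a_j for every pair.
Merge one congruence at a time:
  Start: x ≡ 9 (mod 12).
  Combine with x ≡ 0 (mod 15): gcd(12, 15) = 3; 0 - 9 = -9, which IS divisible by 3, so compatible.
    Write x = 9 + 12·t and substitute into x ≡ 0 (mod 15): 12·t ≡ 0 − 9 = -9 (mod 15).
    Divide the congruence (and modulus) by g = 3: 4·t ≡ -3 (mod 5).
    Reduce coefficients mod 5: 4·t ≡ 2 (mod 5).
    The inverse of 4 mod 5 is 4 (since 4·4 = 16 = 3·5 + 1), so t ≡ 4·2 = 8 ≡ 3 (mod 5).
    Then x = 9 + 12·3 = 45, valid modulo lcm(12, 15) = 60: x ≡ 45 (mod 60).
  Combine with x ≡ 9 (mod 18): gcd(60, 18) = 6; 9 - 45 = -36, which IS divisible by 6, so compatible.
    Write x = 45 + 60·t and substitute into x ≡ 9 (mod 18): 60·t ≡ 9 − 45 = -36 (mod 18).
    Divide the congruence (and modulus) by g = 6: 10·t ≡ -6 (mod 3).
    Reduce coefficients mod 3: 1·t ≡ 0 (mod 3).
    So t ≡ 0 (mod 3).
    Then x = 45 + 60·0 = 45, valid modulo lcm(60, 18) = 180: x ≡ 45 (mod 180).
Verify: 45 mod 12 = 9, 45 mod 15 = 0, 45 mod 18 = 9.

x ≡ 45 (mod 180).


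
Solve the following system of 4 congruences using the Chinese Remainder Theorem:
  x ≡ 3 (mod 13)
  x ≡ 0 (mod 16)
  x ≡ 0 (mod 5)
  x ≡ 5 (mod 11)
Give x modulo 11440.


Product of moduli M = 13 · 16 · 5 · 11 = 11440.
Merge one congruence at a time:
  Start: x ≡ 3 (mod 13).
  Combine with x ≡ 0 (mod 16); new modulus lcm = 208.
    Write x = 3 + 13·t and substitute into x ≡ 0 (mod 16): 13·t ≡ 0 − 3 = -3 (mod 16).
    Reduce coefficients mod 16: 13·t ≡ 13 (mod 16).
    The inverse of 13 mod 16 is 5 (since 13·5 = 65 = 4·16 + 1), so t ≡ 5·13 = 65 ≡ 1 (mod 16).
    Then x = 3 + 13·1 = 16, valid modulo lcm(13, 16) = 208: x ≡ 16 (mod 208).
  Combine with x ≡ 0 (mod 5); new modulus lcm = 1040.
    Write x = 16 + 208·t and substitute into x ≡ 0 (mod 5): 208·t ≡ 0 − 16 = -16 (mod 5).
    Reduce coefficients mod 5: 3·t ≡ 4 (mod 5).
    The inverse of 3 mod 5 is 2 (since 3·2 = 6 = 1·5 + 1), so t ≡ 2·4 = 8 ≡ 3 (mod 5).
    Then x = 16 + 208·3 = 640, valid modulo lcm(208, 5) = 1040: x ≡ 640 (mod 1040).
  Combine with x ≡ 5 (mod 11); new modulus lcm = 11440.
    Write x = 640 + 1040·t and substitute into x ≡ 5 (mod 11): 1040·t ≡ 5 − 640 = -635 (mod 11).
    Reduce coefficients mod 11: 6·t ≡ 3 (mod 11).
    The inverse of 6 mod 11 is 2 (since 6·2 = 12 = 1·11 + 1), so t ≡ 2·3 = 6 ≡ 6 (mod 11).
    Then x = 640 + 1040·6 = 6880, valid modulo lcm(1040, 11) = 11440: x ≡ 6880 (mod 11440).
Verify against each original: 6880 mod 13 = 3, 6880 mod 16 = 0, 6880 mod 5 = 0, 6880 mod 11 = 5.

x ≡ 6880 (mod 11440).
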